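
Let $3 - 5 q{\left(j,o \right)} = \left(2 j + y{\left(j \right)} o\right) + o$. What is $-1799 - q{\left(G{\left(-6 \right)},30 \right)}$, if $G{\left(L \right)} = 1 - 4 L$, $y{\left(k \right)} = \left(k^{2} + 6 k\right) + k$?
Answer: $\frac{15082}{5} \approx 3016.4$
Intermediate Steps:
$y{\left(k \right)} = k^{2} + 7 k$
$q{\left(j,o \right)} = \frac{3}{5} - \frac{2 j}{5} - \frac{o}{5} - \frac{j o \left(7 + j\right)}{5}$ ($q{\left(j,o \right)} = \frac{3}{5} - \frac{\left(2 j + j \left(7 + j\right) o\right) + o}{5} = \frac{3}{5} - \frac{\left(2 j + j o \left(7 + j\right)\right) + o}{5} = \frac{3}{5} - \frac{o + 2 j + j o \left(7 + j\right)}{5} = \frac{3}{5} - \left(\frac{o}{5} + \frac{2 j}{5} + \frac{j o \left(7 + j\right)}{5}\right) = \frac{3}{5} - \frac{2 j}{5} - \frac{o}{5} - \frac{j o \left(7 + j\right)}{5}$)
$-1799 - q{\left(G{\left(-6 \right)},30 \right)} = -1799 - \left(\frac{3}{5} - \frac{2 \left(1 - -24\right)}{5} - 6 - \frac{1}{5} \left(1 - -24\right) 30 \left(7 + \left(1 - -24\right)\right)\right) = -1799 - \left(\frac{3}{5} - \frac{2 \left(1 + 24\right)}{5} - 6 - \frac{1}{5} \left(1 + 24\right) 30 \left(7 + \left(1 + 24\right)\right)\right) = -1799 - \left(\frac{3}{5} - 10 - 6 - 5 \cdot 30 \left(7 + 25\right)\right) = -1799 - \left(\frac{3}{5} - 10 - 6 - 5 \cdot 30 \cdot 32\right) = -1799 - \left(\frac{3}{5} - 10 - 6 - 4800\right) = -1799 - - \frac{24077}{5} = -1799 + \frac{24077}{5} = \frac{15082}{5}$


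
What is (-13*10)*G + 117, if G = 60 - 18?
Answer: -5343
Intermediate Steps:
G = 42
(-13*10)*G + 117 = -13*10*42 + 117 = -130*42 + 117 = -5460 + 117 = -5343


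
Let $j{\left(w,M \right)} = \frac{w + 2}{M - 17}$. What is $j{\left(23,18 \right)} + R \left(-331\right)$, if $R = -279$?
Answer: $92374$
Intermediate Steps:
$j{\left(w,M \right)} = \frac{2 + w}{-17 + M}$
$j{\left(23,18 \right)} + R \left(-331\right) = \frac{2 + 23}{-17 + 18} - -92349 = 1^{-1} \cdot 25 + 92349 = 1 \cdot 25 + 92349 = 25 + 92349 = 92374$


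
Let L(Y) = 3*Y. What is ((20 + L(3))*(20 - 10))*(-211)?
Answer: -61190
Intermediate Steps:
((20 + L(3))*(20 - 10))*(-211) = ((20 + 3*3)*(20 - 10))*(-211) = ((20 + 9)*10)*(-211) = (29*10)*(-211) = 290*(-211) = -61190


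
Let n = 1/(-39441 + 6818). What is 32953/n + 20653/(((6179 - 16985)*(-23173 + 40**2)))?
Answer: -250607671407654869/233117838 ≈ -1.0750e+9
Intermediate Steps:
n = -1/32623 (n = 1/(-32623) = -1/32623 ≈ -3.0653e-5)
32953/n + 20653/(((6179 - 16985)*(-23173 + 40**2))) = 32953/(-1/32623) + 20653/(((6179 - 16985)*(-23173 + 40**2))) = 32953*(-32623) + 20653/((-10806*(-23173 + 1600))) = -1075025719 + 20653/((-10806*(-21573))) = -1075025719 + 20653/233117838 = -250607671407654869/233117838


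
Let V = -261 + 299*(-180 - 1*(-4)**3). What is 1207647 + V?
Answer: 1172702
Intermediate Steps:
V = -34945 (V = -261 + 299*(-180 - 1*(-64)) = -261 + 299*(-180 + 64) = -261 + 299*(-116) = -261 - 34684 = -34945)
1207647 + V = 1207647 - 34945 = 1172702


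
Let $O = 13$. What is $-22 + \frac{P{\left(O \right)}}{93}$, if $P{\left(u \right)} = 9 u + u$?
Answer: $- \frac{1916}{93} \approx -20.602$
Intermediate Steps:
$P{\left(u \right)} = 10 u$
$-22 + \frac{P{\left(O \right)}}{93} = -22 + \frac{10 \cdot 13}{93} = -22 + \frac{1}{93} \cdot 130 = -22 + \frac{130}{93} = - \frac{1916}{93}$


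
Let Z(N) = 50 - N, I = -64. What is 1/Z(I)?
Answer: 1/114 ≈ 0.0087719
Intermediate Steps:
1/Z(I) = 1/(50 - 1*(-64)) = 1/(50 + 64) = 1/114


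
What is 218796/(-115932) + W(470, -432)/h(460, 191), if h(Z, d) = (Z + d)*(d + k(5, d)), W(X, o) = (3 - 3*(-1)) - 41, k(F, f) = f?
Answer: -647793863/343216686 ≈ -1.8874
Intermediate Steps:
W(X, o) = -35 (W(X, o) = (3 + 3) - 41 = 6 - 41 = -35)
h(Z, d) = 2*d*(Z + d) (h(Z, d) = (Z + d)*(d + d) = (Z + d)*(2*d) = 2*d*(Z + d))
218796/(-115932) + W(470, -432)/h(460, 191) = 218796/(-115932) - 35*1/(382*(460 + 191)) = 218796*(-1/115932) - 35/(2*191*651) = -18233/9661 - 35/248682 = -18233/9661 - 35*1/248682 = -18233/9661 - 5/35526 = -647793863/343216686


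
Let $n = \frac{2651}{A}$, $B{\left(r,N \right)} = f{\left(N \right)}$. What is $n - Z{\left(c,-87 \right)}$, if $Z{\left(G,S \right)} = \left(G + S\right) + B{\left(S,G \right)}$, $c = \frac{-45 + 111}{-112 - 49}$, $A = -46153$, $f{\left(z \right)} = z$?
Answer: $\frac{652130456}{7430633} \approx 87.762$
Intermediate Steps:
$B{\left(r,N \right)} = N$
$c = - \frac{66}{161}$ ($c = \frac{66}{-161} = 66 \left(- \frac{1}{161}\right) = - \frac{66}{161} \approx -0.40994$)
$Z{\left(G,S \right)} = S + 2 G$ ($Z{\left(G,S \right)} = \left(G + S\right) + G = S + 2 G$)
$n = - \frac{2651}{46153}$ ($n = \frac{2651}{-46153} = 2651 \left(- \frac{1}{46153}\right) = - \frac{2651}{46153} \approx -0.057439$)
$n - Z{\left(c,-87 \right)} = - \frac{2651}{46153} - \left(-87 + 2 \left(- \frac{66}{161}\right)\right) = - \frac{2651}{46153} - \left(-87 - \frac{132}{161}\right) = - \frac{2651}{46153} - - \frac{14139}{161} = - \frac{2651}{46153} + \frac{14139}{161} = \frac{652130456}{7430633}$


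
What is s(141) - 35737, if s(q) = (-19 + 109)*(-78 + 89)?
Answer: -34747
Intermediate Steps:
s(q) = 990 (s(q) = 90*11 = 990)
s(141) - 35737 = 990 - 35737 = -34747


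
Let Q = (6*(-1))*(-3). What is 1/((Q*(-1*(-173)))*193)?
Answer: 1/601002 ≈ 1.6639e-6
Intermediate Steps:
Q = 18 (Q = -6*(-3) = 18)
1/((Q*(-1*(-173)))*193) = 1/((18*(-1*(-173)))*193) = 1/((18*173)*193) = 1/(3114*193) = 1/601002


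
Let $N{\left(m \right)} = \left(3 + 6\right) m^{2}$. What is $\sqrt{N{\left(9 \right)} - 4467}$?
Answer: $i \sqrt{3738} \approx 61.139 i$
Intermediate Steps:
$N{\left(m \right)} = 9 m^{2}$
$\sqrt{N{\left(9 \right)} - 4467} = \sqrt{9 \cdot 9^{2} - 4467} = \sqrt{9 \cdot 81 - 4467} = \sqrt{729 - 4467} = \sqrt{-3738} = i \sqrt{3738}$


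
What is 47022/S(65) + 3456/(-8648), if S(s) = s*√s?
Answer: -432/1081 + 47022*√65/4225 ≈ 89.329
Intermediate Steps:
S(s) = s^(3/2)
47022/S(65) + 3456/(-8648) = 47022/(65^(3/2)) + 3456/(-8648) = 47022/((65*√65)) + 3456*(-1/8648) = 47022*(√65/4225) - 432/1081 = 47022*√65/4225 - 432/1081 = -432/1081 + 47022*√65/4225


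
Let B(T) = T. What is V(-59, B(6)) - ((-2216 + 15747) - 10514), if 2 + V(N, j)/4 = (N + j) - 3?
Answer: -3249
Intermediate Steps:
V(N, j) = -20 + 4*N + 4*j (V(N, j) = -8 + 4*((N + j) - 3) = -8 + 4*(-3 + N + j) = -8 + (-12 + 4*N + 4*j) = -20 + 4*N + 4*j)
V(-59, B(6)) - ((-2216 + 15747) - 10514) = (-20 + 4*(-59) + 4*6) - ((-2216 + 15747) - 10514) = (-20 - 236 + 24) - (13531 - 10514) = -232 - 1*3017 = -232 - 3017 = -3249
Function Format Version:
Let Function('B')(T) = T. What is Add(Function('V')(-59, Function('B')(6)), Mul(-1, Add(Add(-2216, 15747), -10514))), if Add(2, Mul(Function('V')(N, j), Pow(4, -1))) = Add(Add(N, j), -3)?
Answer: -3249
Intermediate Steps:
Function('V')(N, j) = Add(-20, Mul(4, N), Mul(4, j)) (Function('V')(N, j) = Add(-8, Mul(4, Add(Add(N, j), -3))) = Add(-8, Mul(4, Add(-3, N, j))) = Add(-8, Add(-12, Mul(4, N), Mul(4, j))) = Add(-20, Mul(4, N), Mul(4, j)))
Add(Function('V')(-59, Function('B')(6)), Mul(-1, Add(Add(-2216, 15747), -10514))) = Add(Add(-20, Mul(4, -59), Mul(4, 6)), Mul(-1, Add(Add(-2216, 15747), -10514))) = Add(Add(-20, -236, 24), Mul(-1, Add(13531, -10514))) = Add(-232, Mul(-1, 3017)) = Add(-232, -3017) = -3249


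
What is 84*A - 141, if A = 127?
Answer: 10527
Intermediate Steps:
84*A - 141 = 84*127 - 141 = 10668 - 141 = 10527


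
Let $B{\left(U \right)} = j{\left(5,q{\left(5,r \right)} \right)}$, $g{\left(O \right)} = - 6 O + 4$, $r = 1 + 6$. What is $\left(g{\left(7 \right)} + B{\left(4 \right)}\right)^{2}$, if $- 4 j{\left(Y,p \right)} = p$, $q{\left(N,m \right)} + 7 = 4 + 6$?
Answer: $\frac{24025}{16} \approx 1501.6$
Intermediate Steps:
$r = 7$
$g{\left(O \right)} = 4 - 6 O$
$q{\left(N,m \right)} = 3$ ($q{\left(N,m \right)} = -7 + \left(4 + 6\right) = -7 + 10 = 3$)
$j{\left(Y,p \right)} = - \frac{p}{4}$
$B{\left(U \right)} = - \frac{3}{4}$ ($B{\left(U \right)} = \left(- \frac{1}{4}\right) 3 = - \frac{3}{4}$)
$\left(g{\left(7 \right)} + B{\left(4 \right)}\right)^{2} = \left(\left(4 - 42\right) - \frac{3}{4}\right)^{2} = \left(-38 - \frac{3}{4}\right)^{2} = \left(- \frac{155}{4}\right)^{2} = \frac{24025}{16}$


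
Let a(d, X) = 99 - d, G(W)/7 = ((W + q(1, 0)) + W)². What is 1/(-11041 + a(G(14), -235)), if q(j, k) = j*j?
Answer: -1/16829 ≈ -5.9421e-5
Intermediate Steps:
q(j, k) = j²
G(W) = 7*(1 + 2*W)² (G(W) = 7*((W + 1²) + W)² = 7*((W + 1) + W)² = 7*((1 + W) + W)² = 7*(1 + 2*W)²)
1/(-11041 + a(G(14), -235)) = 1/(-11041 + (99 - 7*(1 + 2*14)²)) = 1/(-11041 + (99 - 7*(1 + 28)²)) = 1/(-11041 + (99 - 7*29²)) = 1/(-11041 + (99 - 7*841)) = 1/(-11041 + (99 - 1*5887)) = 1/(-11041 + (99 - 5887)) = 1/(-11041 - 5788) = 1/(-16829) = -1/16829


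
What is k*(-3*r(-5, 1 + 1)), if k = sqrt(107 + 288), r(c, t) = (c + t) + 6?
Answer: -9*sqrt(395) ≈ -178.87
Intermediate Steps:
r(c, t) = 6 + c + t
k = sqrt(395) ≈ 19.875
k*(-3*r(-5, 1 + 1)) = sqrt(395)*(-3*(6 - 5 + (1 + 1))) = sqrt(395)*(-3*(6 - 5 + 2)) = sqrt(395)*(-3*3) = sqrt(395)*(-9) = -9*sqrt(395)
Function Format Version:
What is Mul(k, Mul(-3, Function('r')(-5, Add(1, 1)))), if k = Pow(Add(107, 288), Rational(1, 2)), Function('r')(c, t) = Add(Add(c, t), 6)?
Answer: Mul(-9, Pow(395, Rational(1, 2))) ≈ -178.87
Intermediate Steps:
Function('r')(c, t) = Add(6, c, t)
k = Pow(395, Rational(1, 2)) ≈ 19.875
Mul(k, Mul(-3, Function('r')(-5, Add(1, 1)))) = Mul(Pow(395, Rational(1, 2)), Mul(-3, Add(6, -5, Add(1, 1)))) = Mul(Pow(395, Rational(1, 2)), Mul(-3, Add(6, -5, 2))) = Mul(Pow(395, Rational(1, 2)), Mul(-3, 3)) = Mul(Pow(395, Rational(1, 2)), -9) = Mul(-9, Pow(395, Rational(1, 2)))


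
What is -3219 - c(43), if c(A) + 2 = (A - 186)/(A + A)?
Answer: -276519/86 ≈ -3215.3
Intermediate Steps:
c(A) = -2 + (-186 + A)/(2*A) (c(A) = -2 + (A - 186)/(A + A) = -2 + (-186 + A)/((2*A)) = -2 + (-186 + A)*(1/(2*A)) = -2 + (-186 + A)/(2*A))
-3219 - c(43) = -3219 - (-3/2 - 93/43) = -3219 - 1*(-315/86) = -3219 + 315/86 = -276519/86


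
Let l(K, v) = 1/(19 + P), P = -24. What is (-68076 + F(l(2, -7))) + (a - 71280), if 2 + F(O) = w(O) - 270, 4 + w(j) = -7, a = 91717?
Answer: -47922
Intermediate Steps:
w(j) = -11 (w(j) = -4 - 7 = -11)
l(K, v) = -⅕ (l(K, v) = 1/(19 - 24) = 1/(-5) = -⅕)
F(O) = -283 (F(O) = -2 + (-11 - 270) = -2 - 281 = -283)
(-68076 + F(l(2, -7))) + (a - 71280) = (-68076 - 283) + (91717 - 71280) = -68359 + 20437 = -47922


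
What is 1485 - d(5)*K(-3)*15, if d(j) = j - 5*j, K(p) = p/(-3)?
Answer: 1785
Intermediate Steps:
K(p) = -p/3 (K(p) = p*(-⅓) = -p/3)
d(j) = -4*j
1485 - d(5)*K(-3)*15 = 1485 - (-4*5)*(-⅓*(-3))*15 = 1485 - (-20*1)*15 = 1485 - (-20)*15 = 1485 - 1*(-300) = 1485 + 300 = 1785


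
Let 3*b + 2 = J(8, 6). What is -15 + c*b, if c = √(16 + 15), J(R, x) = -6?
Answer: -15 - 8*√31/3 ≈ -29.847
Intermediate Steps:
b = -8/3 (b = -⅔ + (⅓)*(-6) = -⅔ - 2 = -8/3 ≈ -2.6667)
c = √31 ≈ 5.5678
-15 + c*b = -15 + √31*(-8/3) = -15 - 8*√31/3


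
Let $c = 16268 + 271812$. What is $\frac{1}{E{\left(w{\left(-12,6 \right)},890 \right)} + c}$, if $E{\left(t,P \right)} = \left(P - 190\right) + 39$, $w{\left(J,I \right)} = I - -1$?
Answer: $\frac{1}{288819} \approx 3.4624 \cdot 10^{-6}$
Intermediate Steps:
$w{\left(J,I \right)} = 1 + I$ ($w{\left(J,I \right)} = I + 1 = 1 + I$)
$c = 288080$
$E{\left(t,P \right)} = -151 + P$ ($E{\left(t,P \right)} = \left(-190 + P\right) + 39 = -151 + P$)
$\frac{1}{E{\left(w{\left(-12,6 \right)},890 \right)} + c} = \frac{1}{\left(-151 + 890\right) + 288080} = \frac{1}{739 + 288080} = \frac{1}{288819}$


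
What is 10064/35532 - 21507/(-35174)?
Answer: 279544465/312450642 ≈ 0.89468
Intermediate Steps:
10064/35532 - 21507/(-35174) = 10064*(1/35532) - 21507*(-1/35174) = 2516/8883 + 21507/35174 = 279544465/312450642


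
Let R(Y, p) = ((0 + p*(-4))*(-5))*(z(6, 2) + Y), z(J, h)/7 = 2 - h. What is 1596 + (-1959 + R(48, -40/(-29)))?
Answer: 27873/29 ≈ 961.14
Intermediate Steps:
z(J, h) = 14 - 7*h (z(J, h) = 7*(2 - h) = 14 - 7*h)
R(Y, p) = 20*Y*p (R(Y, p) = ((0 + p*(-4))*(-5))*((14 - 7*2) + Y) = ((0 - 4*p)*(-5))*((14 - 14) + Y) = (-4*p*(-5))*(0 + Y) = (20*p)*Y = 20*Y*p)
1596 + (-1959 + R(48, -40/(-29))) = 1596 + (-1959 + 20*48*(-40/(-29))) = 1596 + (-1959 + 20*48*(-40*(-1/29))) = 1596 + (-1959 + 20*48*(40/29)) = 1596 + (-1959 + 38400/29) = 1596 - 18411/29 = 27873/29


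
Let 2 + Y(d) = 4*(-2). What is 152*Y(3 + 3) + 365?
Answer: -1155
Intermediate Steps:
Y(d) = -10 (Y(d) = -2 + 4*(-2) = -2 - 8 = -10)
152*Y(3 + 3) + 365 = 152*(-10) + 365 = -1520 + 365 = -1155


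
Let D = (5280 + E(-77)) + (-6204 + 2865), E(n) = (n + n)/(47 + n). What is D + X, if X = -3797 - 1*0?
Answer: -27763/15 ≈ -1850.9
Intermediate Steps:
E(n) = 2*n/(47 + n) (E(n) = (2*n)/(47 + n) = 2*n/(47 + n))
D = 29192/15 (D = (5280 + 2*(-77)/(47 - 77)) + (-6204 + 2865) = (5280 + 2*(-77)/(-30)) - 3339 = (5280 + 2*(-77)*(-1/30)) - 3339 = (5280 + 77/15) - 3339 = 79277/15 - 3339 = 29192/15 ≈ 1946.1)
X = -3797 (X = -3797 + 0 = -3797)
D + X = 29192/15 - 3797 = -27763/15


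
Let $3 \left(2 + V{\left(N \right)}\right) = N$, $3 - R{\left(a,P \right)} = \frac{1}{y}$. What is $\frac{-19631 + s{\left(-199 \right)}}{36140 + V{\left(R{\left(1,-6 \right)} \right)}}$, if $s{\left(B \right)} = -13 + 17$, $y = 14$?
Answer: $- \frac{824334}{1517837} \approx -0.5431$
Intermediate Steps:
$s{\left(B \right)} = 4$
$R{\left(a,P \right)} = \frac{41}{14}$ ($R{\left(a,P \right)} = 3 - \frac{1}{14} = \frac{41}{14}$)
$V{\left(N \right)} = -2 + \frac{N}{3}$
$\frac{-19631 + s{\left(-199 \right)}}{36140 + V{\left(R{\left(1,-6 \right)} \right)}} = \frac{-19631 + 4}{36140 + \left(-2 + \frac{1}{3} \cdot \frac{41}{14}\right)} = - \frac{19627}{36140 + \left(-2 + \frac{41}{42}\right)} = - \frac{19627}{36140 - \frac{43}{42}} = - \frac{19627}{\frac{1517837}{42}} = \left(-19627\right) \frac{42}{1517837} = - \frac{824334}{1517837}$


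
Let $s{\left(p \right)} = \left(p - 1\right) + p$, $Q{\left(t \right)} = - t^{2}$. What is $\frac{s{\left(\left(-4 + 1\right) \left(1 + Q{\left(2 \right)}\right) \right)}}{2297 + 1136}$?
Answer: $\frac{17}{3433} \approx 0.0049519$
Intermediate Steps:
$s{\left(p \right)} = -1 + 2 p$ ($s{\left(p \right)} = \left(-1 + p\right) + p = -1 + 2 p$)
$\frac{s{\left(\left(-4 + 1\right) \left(1 + Q{\left(2 \right)}\right) \right)}}{2297 + 1136} = \frac{-1 + 2 \left(-4 + 1\right) \left(1 - 2^{2}\right)}{2297 + 1136} = \frac{-1 + 2 \left(- 3 \left(1 - 4\right)\right)}{3433} = \frac{-1 + 2 \left(\left(-3\right) \left(-3\right)\right)}{3433} = \frac{-1 + 2 \cdot 9}{3433} = \frac{-1 + 18}{3433} = \frac{1}{3433} \cdot 17 = \frac{17}{3433}$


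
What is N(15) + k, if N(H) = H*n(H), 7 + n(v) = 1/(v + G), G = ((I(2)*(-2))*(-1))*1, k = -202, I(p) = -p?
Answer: -3362/11 ≈ -305.64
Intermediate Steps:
G = -4 (G = ((-1*2*(-2))*(-1))*1 = (-2*(-2)*(-1))*1 = (4*(-1))*1 = -4*1 = -4)
n(v) = -7 + 1/(-4 + v) (n(v) = -7 + 1/(v - 4) = -7 + 1/(-4 + v))
N(H) = H*(29 - 7*H)/(-4 + H) (N(H) = H*((29 - 7*H)/(-4 + H)) = H*(29 - 7*H)/(-4 + H))
N(15) + k = 15*(29 - 7*15)/(-4 + 15) - 202 = 15*(29 - 105)/11 - 202 = 15*(1/11)*(-76) - 202 = -1140/11 - 202 = -3362/11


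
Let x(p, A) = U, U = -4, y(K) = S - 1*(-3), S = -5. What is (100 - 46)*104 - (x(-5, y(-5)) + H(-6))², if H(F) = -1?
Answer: 5591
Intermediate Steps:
y(K) = -2 (y(K) = -5 - 1*(-3) = -5 + 3 = -2)
x(p, A) = -4
(100 - 46)*104 - (x(-5, y(-5)) + H(-6))² = (100 - 46)*104 - (-4 - 1)² = 54*104 - 1*(-5)² = 5616 - 1*25 = 5616 - 25 = 5591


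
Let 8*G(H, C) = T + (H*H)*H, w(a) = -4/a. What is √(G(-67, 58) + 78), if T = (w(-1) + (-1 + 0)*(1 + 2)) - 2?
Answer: I*√150070/2 ≈ 193.69*I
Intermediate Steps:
T = -1 (T = (-4/(-1) + (-1 + 0)*(1 + 2)) - 2 = (-4*(-1) - 1*3) - 2 = (4 - 3) - 2 = 1 - 2 = -1)
G(H, C) = -⅛ + H³/8 (G(H, C) = (-1 + (H*H)*H)/8 = (-1 + H²*H)/8 = (-1 + H³)/8 = -⅛ + H³/8)
√(G(-67, 58) + 78) = √((-⅛ + (⅛)*(-67)³) + 78) = √((-⅛ + (⅛)*(-300763)) + 78) = √((-⅛ - 300763/8) + 78) = √(-75191/2 + 78) = √(-75035/2) = I*√150070/2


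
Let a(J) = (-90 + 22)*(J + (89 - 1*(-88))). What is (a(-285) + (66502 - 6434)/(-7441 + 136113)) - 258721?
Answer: -8086280319/32168 ≈ -2.5138e+5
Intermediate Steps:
a(J) = -12036 - 68*J (a(J) = -68*(J + (89 + 88)) = -68*(J + 177) = -68*(177 + J) = -12036 - 68*J)
(a(-285) + (66502 - 6434)/(-7441 + 136113)) - 258721 = ((-12036 - 68*(-285)) + (66502 - 6434)/(-7441 + 136113)) - 258721 = ((-12036 + 19380) + 60068/128672) - 258721 = (7344 + 60068*(1/128672)) - 258721 = (7344 + 15017/32168) - 258721 = 236256809/32168 - 258721 = -8086280319/32168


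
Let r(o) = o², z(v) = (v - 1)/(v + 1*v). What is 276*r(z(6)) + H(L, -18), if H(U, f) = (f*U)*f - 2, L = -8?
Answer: -30553/12 ≈ -2546.1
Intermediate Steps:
z(v) = (-1 + v)/(2*v) (z(v) = (-1 + v)/(v + v) = (-1 + v)/((2*v)) = (-1 + v)*(1/(2*v)) = (-1 + v)/(2*v))
H(U, f) = -2 + U*f² (H(U, f) = (U*f)*f - 2 = U*f² - 2 = -2 + U*f²)
276*r(z(6)) + H(L, -18) = 276*((½)*(-1 + 6)/6)² + (-2 - 8*(-18)²) = 276*((½)*(⅙)*5)² + (-2 - 8*324) = 276*(5/12)² + (-2 - 2592) = 276*(25/144) - 2594 = 575/12 - 2594 = -30553/12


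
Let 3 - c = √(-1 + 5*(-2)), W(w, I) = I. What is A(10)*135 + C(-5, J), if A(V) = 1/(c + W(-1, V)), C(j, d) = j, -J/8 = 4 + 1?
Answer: 19/4 + 3*I*√11/4 ≈ 4.75 + 2.4875*I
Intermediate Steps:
J = -40 (J = -8*(4 + 1) = -8*5 = -40)
c = 3 - I*√11 (c = 3 - √(-1 + 5*(-2)) = 3 - √(-1 - 10) = 3 - √(-11) = 3 - I*√11 ≈ 3.0 - 3.3166*I)
A(V) = 1/(3 + V - I*√11) (A(V) = 1/((3 - I*√11) + V) = 1/(3 + V - I*√11))
A(10)*135 + C(-5, J) = 135/(3 + 10 - I*√11) - 5 = 135/(13 - I*√11) - 5 = -5 + 135/(13 - I*√11)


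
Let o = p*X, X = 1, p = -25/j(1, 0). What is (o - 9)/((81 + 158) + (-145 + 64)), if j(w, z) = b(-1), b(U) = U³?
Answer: 8/79 ≈ 0.10127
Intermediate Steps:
j(w, z) = -1 (j(w, z) = (-1)³ = -1)
p = 25 (p = -25/(-1) = -25*(-1) = 25)
o = 25 (o = 25*1 = 25)
(o - 9)/((81 + 158) + (-145 + 64)) = (25 - 9)/((81 + 158) + (-145 + 64)) = 16/(239 - 81) = 16/158 = 16*(1/158) = 8/79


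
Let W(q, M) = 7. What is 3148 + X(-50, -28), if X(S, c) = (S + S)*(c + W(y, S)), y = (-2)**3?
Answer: 5248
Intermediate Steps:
y = -8
X(S, c) = 2*S*(7 + c) (X(S, c) = (S + S)*(c + 7) = (2*S)*(7 + c) = 2*S*(7 + c))
3148 + X(-50, -28) = 3148 + 2*(-50)*(7 - 28) = 3148 + 2*(-50)*(-21) = 3148 + 2100 = 5248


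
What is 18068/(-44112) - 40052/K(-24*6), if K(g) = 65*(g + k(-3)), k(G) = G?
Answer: 132844507/35124180 ≈ 3.7821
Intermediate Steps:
K(g) = -195 + 65*g (K(g) = 65*(g - 3) = 65*(-3 + g) = -195 + 65*g)
18068/(-44112) - 40052/K(-24*6) = 18068/(-44112) - 40052/(-195 + 65*(-24*6)) = 18068*(-1/44112) - 40052/(-195 + 65*(-144)) = -4517/11028 - 40052/(-195 - 9360) = -4517/11028 - 40052/(-9555) = -4517/11028 - 40052*(-1/9555) = -4517/11028 + 40052/9555 = 132844507/35124180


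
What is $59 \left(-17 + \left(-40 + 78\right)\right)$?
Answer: $1239$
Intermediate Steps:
$59 \left(-17 + \left(-40 + 78\right)\right) = 59 \left(-17 + 38\right) = 59 \cdot 21 = 1239$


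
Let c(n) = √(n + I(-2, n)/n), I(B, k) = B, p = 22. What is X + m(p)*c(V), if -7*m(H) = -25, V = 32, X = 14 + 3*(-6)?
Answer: -4 + 25*√511/28 ≈ 16.183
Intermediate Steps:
X = -4 (X = 14 - 18 = -4)
m(H) = 25/7 (m(H) = -⅐*(-25) = 25/7)
c(n) = √(n - 2/n)
X + m(p)*c(V) = -4 + 25*√(32 - 2/32)/7 = -4 + 25*√(32 - 2*1/32)/7 = -4 + 25*√(32 - 1/16)/7 = -4 + 25*√(511/16)/7 = -4 + 25*(√511/4)/7 = -4 + 25*√511/28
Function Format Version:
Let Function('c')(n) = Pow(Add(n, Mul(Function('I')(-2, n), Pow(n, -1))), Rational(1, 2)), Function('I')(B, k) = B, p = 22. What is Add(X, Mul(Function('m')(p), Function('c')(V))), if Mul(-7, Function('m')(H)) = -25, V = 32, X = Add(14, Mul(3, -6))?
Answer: Add(-4, Mul(Rational(25, 28), Pow(511, Rational(1, 2)))) ≈ 16.183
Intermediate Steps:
X = -4 (X = Add(14, -18) = -4)
Function('m')(H) = Rational(25, 7) (Function('m')(H) = Mul(Rational(-1, 7), -25) = Rational(25, 7))
Function('c')(n) = Pow(Add(n, Mul(-2, Pow(n, -1))), Rational(1, 2))
Add(X, Mul(Function('m')(p), Function('c')(V))) = Add(-4, Mul(Rational(25, 7), Pow(Add(32, Mul(-2, Pow(32, -1))), Rational(1, 2)))) = Add(-4, Mul(Rational(25, 7), Pow(Add(32, Mul(-2, Rational(1, 32))), Rational(1, 2)))) = Add(-4, Mul(Rational(25, 7), Pow(Add(32, Rational(-1, 16)), Rational(1, 2)))) = Add(-4, Mul(Rational(25, 7), Pow(Rational(511, 16), Rational(1, 2)))) = Add(-4, Mul(Rational(25, 7), Mul(Rational(1, 4), Pow(511, Rational(1, 2))))) = Add(-4, Mul(Rational(25, 28), Pow(511, Rational(1, 2))))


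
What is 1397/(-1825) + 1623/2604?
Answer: -225271/1584100 ≈ -0.14221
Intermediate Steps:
1397/(-1825) + 1623/2604 = 1397*(-1/1825) + 1623*(1/2604) = -1397/1825 + 541/868 = -225271/1584100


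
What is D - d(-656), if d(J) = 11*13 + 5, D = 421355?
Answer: 421207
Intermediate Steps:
d(J) = 148 (d(J) = 143 + 5 = 148)
D - d(-656) = 421355 - 1*148 = 421355 - 148 = 421207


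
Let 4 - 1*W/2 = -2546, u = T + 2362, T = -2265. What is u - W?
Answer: -5003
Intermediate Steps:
u = 97 (u = -2265 + 2362 = 97)
W = 5100 (W = 8 - 2*(-2546) = 8 + 5092 = 5100)
u - W = 97 - 1*5100 = 97 - 5100 = -5003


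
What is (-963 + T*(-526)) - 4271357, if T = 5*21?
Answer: -4327550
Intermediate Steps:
T = 105
(-963 + T*(-526)) - 4271357 = (-963 + 105*(-526)) - 4271357 = (-963 - 55230) - 4271357 = -56193 - 4271357 = -4327550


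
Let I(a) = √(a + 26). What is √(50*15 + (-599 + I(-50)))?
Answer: √(151 + 2*I*√6) ≈ 12.29 + 0.1993*I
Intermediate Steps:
I(a) = √(26 + a)
√(50*15 + (-599 + I(-50))) = √(50*15 + (-599 + √(26 - 50))) = √(750 + (-599 + √(-24))) = √(750 + (-599 + 2*I*√6)) = √(151 + 2*I*√6)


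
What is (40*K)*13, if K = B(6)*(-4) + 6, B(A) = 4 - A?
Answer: 7280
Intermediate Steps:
K = 14 (K = (4 - 1*6)*(-4) + 6 = (4 - 6)*(-4) + 6 = -2*(-4) + 6 = 8 + 6 = 14)
(40*K)*13 = (40*14)*13 = 560*13 = 7280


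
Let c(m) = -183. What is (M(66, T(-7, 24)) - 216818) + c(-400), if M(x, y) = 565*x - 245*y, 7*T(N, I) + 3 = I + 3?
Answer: -180551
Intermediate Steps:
T(N, I) = I/7 (T(N, I) = -3/7 + (I + 3)/7 = -3/7 + (3 + I)/7 = -3/7 + (3/7 + I/7) = I/7)
M(x, y) = -245*y + 565*x
(M(66, T(-7, 24)) - 216818) + c(-400) = ((-35*24 + 565*66) - 216818) - 183 = ((-245*24/7 + 37290) - 216818) - 183 = ((-840 + 37290) - 216818) - 183 = (36450 - 216818) - 183 = -180368 - 183 = -180551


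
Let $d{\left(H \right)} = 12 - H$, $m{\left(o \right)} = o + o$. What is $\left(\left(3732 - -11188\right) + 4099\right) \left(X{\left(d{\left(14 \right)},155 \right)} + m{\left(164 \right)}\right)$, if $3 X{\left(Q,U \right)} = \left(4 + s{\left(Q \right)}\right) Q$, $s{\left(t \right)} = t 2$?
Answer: $6238232$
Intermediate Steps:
$s{\left(t \right)} = 2 t$
$m{\left(o \right)} = 2 o$
$X{\left(Q,U \right)} = \frac{Q \left(4 + 2 Q\right)}{3}$ ($X{\left(Q,U \right)} = \frac{\left(4 + 2 Q\right) Q}{3} = \frac{Q \left(4 + 2 Q\right)}{3}$)
$\left(\left(3732 - -11188\right) + 4099\right) \left(X{\left(d{\left(14 \right)},155 \right)} + m{\left(164 \right)}\right) = \left(\left(3732 - -11188\right) + 4099\right) \left(\frac{2 \left(12 - 14\right) \left(2 + \left(12 - 14\right)\right)}{3} + 2 \cdot 164\right) = \left(\left(3732 + 11188\right) + 4099\right) \left(\frac{2 \left(12 - 14\right) \left(2 + \left(12 - 14\right)\right)}{3} + 328\right) = \left(14920 + 4099\right) \left(\frac{2}{3} \left(-2\right) \left(2 - 2\right) + 328\right) = 19019 \left(\frac{2}{3} \left(-2\right) 0 + 328\right) = 19019 \left(0 + 328\right) = 19019 \cdot 328 = 6238232$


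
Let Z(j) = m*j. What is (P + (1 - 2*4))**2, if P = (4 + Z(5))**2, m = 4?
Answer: 323761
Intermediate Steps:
Z(j) = 4*j
P = 576 (P = (4 + 4*5)**2 = (4 + 20)**2 = 24**2 = 576)
(P + (1 - 2*4))**2 = (576 + (1 - 2*4))**2 = (576 + (1 - 8))**2 = (576 - 7)**2 = 569**2 = 323761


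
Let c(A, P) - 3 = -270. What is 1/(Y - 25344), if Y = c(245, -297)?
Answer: -1/25611 ≈ -3.9046e-5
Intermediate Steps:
c(A, P) = -267 (c(A, P) = 3 - 270 = -267)
Y = -267
1/(Y - 25344) = 1/(-267 - 25344) = 1/(-25611) = -1/25611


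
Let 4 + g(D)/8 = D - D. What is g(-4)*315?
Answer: -10080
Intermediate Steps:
g(D) = -32 (g(D) = -32 + 8*(D - D) = -32 + 8*0 = -32 + 0 = -32)
g(-4)*315 = -32*315 = -10080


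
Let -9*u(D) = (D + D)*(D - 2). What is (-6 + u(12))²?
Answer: 9604/9 ≈ 1067.1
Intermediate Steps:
u(D) = -2*D*(-2 + D)/9 (u(D) = -(D + D)*(D - 2)/9 = -2*D*(-2 + D)/9)
(-6 + u(12))² = (-6 + (2/9)*12*(2 - 1*12))² = (-6 + (2/9)*12*(2 - 12))² = (-6 + (2/9)*12*(-10))² = (-6 - 80/3)² = (-98/3)² = 9604/9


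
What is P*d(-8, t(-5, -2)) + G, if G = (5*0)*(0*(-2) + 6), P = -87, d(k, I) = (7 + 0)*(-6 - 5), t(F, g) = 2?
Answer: 6699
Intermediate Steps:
d(k, I) = -77 (d(k, I) = 7*(-11) = -77)
G = 0 (G = 0*(0 + 6) = 0*6 = 0)
P*d(-8, t(-5, -2)) + G = -87*(-77) + 0 = 6699 + 0 = 6699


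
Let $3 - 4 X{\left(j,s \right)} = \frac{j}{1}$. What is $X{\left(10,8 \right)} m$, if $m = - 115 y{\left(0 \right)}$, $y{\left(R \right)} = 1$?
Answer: $\frac{805}{4} \approx 201.25$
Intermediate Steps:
$X{\left(j,s \right)} = \frac{3}{4} - \frac{j}{4}$ ($X{\left(j,s \right)} = \frac{3}{4} - \frac{j 1^{-1}}{4} = \frac{3}{4} - \frac{j 1}{4} = \frac{3}{4} - \frac{j}{4}$)
$m = -115$ ($m = \left(-115\right) 1 = -115$)
$X{\left(10,8 \right)} m = \left(\frac{3}{4} - \frac{5}{2}\right) \left(-115\right) = \left(- \frac{7}{4}\right) \left(-115\right) = \frac{805}{4}$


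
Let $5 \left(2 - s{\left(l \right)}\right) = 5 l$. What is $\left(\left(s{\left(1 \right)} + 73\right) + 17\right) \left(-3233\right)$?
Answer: $-294203$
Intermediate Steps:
$s{\left(l \right)} = 2 - l$ ($s{\left(l \right)} = 2 - \frac{5 l}{5} = 2 - l$)
$\left(\left(s{\left(1 \right)} + 73\right) + 17\right) \left(-3233\right) = \left(\left(\left(2 - 1\right) + 73\right) + 17\right) \left(-3233\right) = \left(\left(1 + 73\right) + 17\right) \left(-3233\right) = \left(74 + 17\right) \left(-3233\right) = 91 \left(-3233\right) = -294203$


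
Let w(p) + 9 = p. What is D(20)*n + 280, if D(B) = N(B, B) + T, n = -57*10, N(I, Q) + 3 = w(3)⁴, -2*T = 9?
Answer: -734165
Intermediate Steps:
T = -9/2 (T = -½*9 = -9/2 ≈ -4.5000)
w(p) = -9 + p
N(I, Q) = 1293 (N(I, Q) = -3 + (-9 + 3)⁴ = -3 + (-6)⁴ = -3 + 1296 = 1293)
n = -570
D(B) = 2577/2 (D(B) = 1293 - 9/2 = 2577/2)
D(20)*n + 280 = (2577/2)*(-570) + 280 = -734445 + 280 = -734165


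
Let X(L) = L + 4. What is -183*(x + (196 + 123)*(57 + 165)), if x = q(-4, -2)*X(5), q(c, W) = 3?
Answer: -12964635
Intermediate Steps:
X(L) = 4 + L
x = 27 (x = 3*(4 + 5) = 3*9 = 27)
-183*(x + (196 + 123)*(57 + 165)) = -183*(27 + (196 + 123)*(57 + 165)) = -183*(27 + 319*222) = -183*(27 + 70818) = -183*70845 = -12964635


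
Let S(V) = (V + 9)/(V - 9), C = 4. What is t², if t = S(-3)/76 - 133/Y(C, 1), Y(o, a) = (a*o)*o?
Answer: 6395841/92416 ≈ 69.207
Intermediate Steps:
Y(o, a) = a*o²
S(V) = (9 + V)/(-9 + V)
t = -2529/304 (t = ((9 - 3)/(-9 - 3))/76 - 133/(1*4²) = (6/(-12))*(1/76) - 133/(1*16) = -1/12*6*(1/76) - 133/16 = -½*1/76 - 133*1/16 = -1/152 - 133/16 = -2529/304 ≈ -8.3191)
t² = (-2529/304)² = 6395841/92416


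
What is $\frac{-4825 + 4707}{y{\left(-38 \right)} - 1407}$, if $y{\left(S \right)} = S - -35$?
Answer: $\frac{59}{705} \approx 0.083688$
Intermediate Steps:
$y{\left(S \right)} = 35 + S$ ($y{\left(S \right)} = S + 35 = 35 + S$)
$\frac{-4825 + 4707}{y{\left(-38 \right)} - 1407} = \frac{-4825 + 4707}{\left(35 - 38\right) - 1407} = - \frac{118}{-3 - 1407} = - \frac{118}{-1410} = \left(-118\right) \left(- \frac{1}{1410}\right) = \frac{59}{705}$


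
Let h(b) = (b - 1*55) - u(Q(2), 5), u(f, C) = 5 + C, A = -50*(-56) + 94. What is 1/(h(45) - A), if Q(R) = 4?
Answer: -1/2914 ≈ -0.00034317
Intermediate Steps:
A = 2894 (A = 2800 + 94 = 2894)
h(b) = -65 + b (h(b) = (b - 1*55) - (5 + 5) = (b - 55) - 1*10 = (-55 + b) - 10 = -65 + b)
1/(h(45) - A) = 1/((-65 + 45) - 1*2894) = 1/(-20 - 2894) = 1/(-2914) = -1/2914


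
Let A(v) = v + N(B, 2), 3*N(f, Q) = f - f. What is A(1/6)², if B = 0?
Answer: 1/36 ≈ 0.027778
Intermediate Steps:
N(f, Q) = 0 (N(f, Q) = (f - f)/3 = (⅓)*0 = 0)
A(v) = v (A(v) = v + 0 = v)
A(1/6)² = (1/6)² = (⅙)² = 1/36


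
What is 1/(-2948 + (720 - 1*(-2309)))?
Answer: 1/81 ≈ 0.012346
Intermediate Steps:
1/(-2948 + (720 - 1*(-2309))) = 1/(-2948 + (720 + 2309)) = 1/(-2948 + 3029) = 1/81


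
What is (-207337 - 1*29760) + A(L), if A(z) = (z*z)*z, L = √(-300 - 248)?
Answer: -237097 - 1096*I*√137 ≈ -2.371e+5 - 12828.0*I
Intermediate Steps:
L = 2*I*√137 (L = √(-548) = 2*I*√137 ≈ 23.409*I)
A(z) = z³ (A(z) = z²*z = z³)
(-207337 - 1*29760) + A(L) = (-207337 - 1*29760) + (2*I*√137)³ = (-207337 - 29760) - 1096*I*√137 = -237097 - 1096*I*√137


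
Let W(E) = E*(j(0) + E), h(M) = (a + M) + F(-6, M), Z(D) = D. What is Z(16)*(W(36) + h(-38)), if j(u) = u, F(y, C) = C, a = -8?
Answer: 19392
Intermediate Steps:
h(M) = -8 + 2*M (h(M) = (-8 + M) + M = -8 + 2*M)
W(E) = E² (W(E) = E*(0 + E) = E*E = E²)
Z(16)*(W(36) + h(-38)) = 16*(36² + (-8 + 2*(-38))) = 16*(1296 + (-8 - 76)) = 16*(1296 - 84) = 16*1212 = 19392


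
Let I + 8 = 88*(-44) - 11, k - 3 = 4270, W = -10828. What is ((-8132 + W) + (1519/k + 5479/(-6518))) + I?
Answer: -636446172239/27851414 ≈ -22852.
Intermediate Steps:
k = 4273 (k = 3 + 4270 = 4273)
I = -3891 (I = -8 + (88*(-44) - 11) = -8 + (-3872 - 11) = -8 - 3883 = -3891)
((-8132 + W) + (1519/k + 5479/(-6518))) + I = ((-8132 - 10828) + (1519/4273 + 5479/(-6518))) - 3891 = (-18960 + (1519*(1/4273) + 5479*(-1/6518))) - 3891 = (-18960 + (1519/4273 - 5479/6518)) - 3891 = (-18960 - 13510925/27851414) - 3891 = -528076320365/27851414 - 3891 = -636446172239/27851414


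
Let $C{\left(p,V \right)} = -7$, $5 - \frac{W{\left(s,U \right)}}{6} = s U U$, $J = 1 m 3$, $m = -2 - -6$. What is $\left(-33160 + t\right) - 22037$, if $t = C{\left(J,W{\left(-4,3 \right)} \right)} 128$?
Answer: $-56093$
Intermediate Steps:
$m = 4$ ($m = -2 + 6 = 4$)
$J = 12$ ($J = 1 \cdot 4 \cdot 3 = 4 \cdot 3 = 12$)
$W{\left(s,U \right)} = 30 - 6 s U^{2}$ ($W{\left(s,U \right)} = 30 - 6 s U U = 30 - 6 U s U = 30 - 6 s U^{2}$)
$t = -896$ ($t = \left(-7\right) 128 = -896$)
$\left(-33160 + t\right) - 22037 = \left(-33160 - 896\right) - 22037 = -34056 - 22037 = -56093$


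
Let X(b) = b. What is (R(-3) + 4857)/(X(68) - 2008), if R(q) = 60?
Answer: -4917/1940 ≈ -2.5345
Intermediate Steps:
(R(-3) + 4857)/(X(68) - 2008) = (60 + 4857)/(68 - 2008) = 4917/(-1940) = 4917*(-1/1940) = -4917/1940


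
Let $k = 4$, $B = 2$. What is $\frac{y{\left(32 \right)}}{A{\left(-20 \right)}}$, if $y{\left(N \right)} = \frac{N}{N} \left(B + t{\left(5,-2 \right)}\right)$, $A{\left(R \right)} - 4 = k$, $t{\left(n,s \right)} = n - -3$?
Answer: $\frac{5}{4} \approx 1.25$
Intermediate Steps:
$t{\left(n,s \right)} = 3 + n$ ($t{\left(n,s \right)} = n + 3 = 3 + n$)
$A{\left(R \right)} = 8$ ($A{\left(R \right)} = 4 + 4 = 8$)
$y{\left(N \right)} = 10$ ($y{\left(N \right)} = \frac{N}{N} \left(2 + \left(3 + 5\right)\right) = 1 \left(2 + 8\right) = 1 \cdot 10 = 10$)
$\frac{y{\left(32 \right)}}{A{\left(-20 \right)}} = \frac{10}{8} = 10 \cdot \frac{1}{8} = \frac{5}{4}$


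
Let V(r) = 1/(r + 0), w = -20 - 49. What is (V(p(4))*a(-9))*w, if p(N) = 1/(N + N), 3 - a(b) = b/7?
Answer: -16560/7 ≈ -2365.7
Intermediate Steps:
a(b) = 3 - b/7
w = -69
p(N) = 1/(2*N)
V(r) = 1/r
(V(p(4))*a(-9))*w = ((3 - ⅐*(-9))/(((½)/4)))*(-69) = ((3 + 9/7)/(((½)*(¼))))*(-69) = ((30/7)/(⅛))*(-69) = (8*(30/7))*(-69) = (240/7)*(-69) = -16560/7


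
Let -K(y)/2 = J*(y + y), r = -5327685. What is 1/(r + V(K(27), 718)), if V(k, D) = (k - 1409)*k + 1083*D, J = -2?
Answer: -1/4807779 ≈ -2.0800e-7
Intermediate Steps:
K(y) = 8*y (K(y) = -(-4)*(y + y) = -(-4)*2*y = -(-8)*y = 8*y)
V(k, D) = 1083*D + k*(-1409 + k) (V(k, D) = (-1409 + k)*k + 1083*D = k*(-1409 + k) + 1083*D = 1083*D + k*(-1409 + k))
1/(r + V(K(27), 718)) = 1/(-5327685 + ((8*27)² - 11272*27 + 1083*718)) = 1/(-5327685 + (216² - 1409*216 + 777594)) = 1/(-5327685 + (46656 - 304344 + 777594)) = 1/(-5327685 + 519906) = 1/(-4807779) = -1/4807779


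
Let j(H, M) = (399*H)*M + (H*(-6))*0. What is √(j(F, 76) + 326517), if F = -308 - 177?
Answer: 3*I*√1597847 ≈ 3792.2*I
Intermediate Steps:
F = -485
j(H, M) = 399*H*M (j(H, M) = 399*H*M - 6*H*0 = 399*H*M + 0 = 399*H*M)
√(j(F, 76) + 326517) = √(399*(-485)*76 + 326517) = √(-14707140 + 326517) = √(-14380623) = 3*I*√1597847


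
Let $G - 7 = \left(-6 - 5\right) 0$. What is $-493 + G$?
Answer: $-486$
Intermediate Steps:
$G = 7$ ($G = 7 + \left(-6 - 5\right) 0 = 7 - 0 = 7 + 0 = 7$)
$-493 + G = -493 + 7 = -486$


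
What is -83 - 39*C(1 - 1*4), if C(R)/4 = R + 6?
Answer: -551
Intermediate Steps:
C(R) = 24 + 4*R (C(R) = 4*(R + 6) = 4*(6 + R) = 24 + 4*R)
-83 - 39*C(1 - 1*4) = -83 - 39*(24 + 4*(1 - 1*4)) = -83 - 39*(24 + 4*(1 - 4)) = -83 - 39*(24 + 4*(-3)) = -83 - 39*(24 - 12) = -83 - 39*12 = -83 - 468 = -551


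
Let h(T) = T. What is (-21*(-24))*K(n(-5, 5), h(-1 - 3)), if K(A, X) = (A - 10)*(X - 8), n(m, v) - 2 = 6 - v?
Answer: 42336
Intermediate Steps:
n(m, v) = 8 - v (n(m, v) = 2 + (6 - v) = 8 - v)
K(A, X) = (-10 + A)*(-8 + X)
(-21*(-24))*K(n(-5, 5), h(-1 - 3)) = (-21*(-24))*(80 - 10*(-1 - 3) - 8*(8 - 1*5) + (8 - 1*5)*(-1 - 3)) = 504*(80 - 10*(-4) - 8*(8 - 5) + (8 - 5)*(-4)) = 504*(80 + 40 - 8*3 + 3*(-4)) = 504*(80 + 40 - 24 - 12) = 504*84 = 42336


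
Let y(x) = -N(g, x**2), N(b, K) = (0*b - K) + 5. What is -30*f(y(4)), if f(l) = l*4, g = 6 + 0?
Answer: -1320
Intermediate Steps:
g = 6
N(b, K) = 5 - K (N(b, K) = (0 - K) + 5 = -K + 5 = 5 - K)
y(x) = -5 + x**2 (y(x) = -(5 - x**2) = -5 + x**2)
f(l) = 4*l
-30*f(y(4)) = -120*(-5 + 4**2) = -120*(-5 + 16) = -120*11 = -30*44 = -1320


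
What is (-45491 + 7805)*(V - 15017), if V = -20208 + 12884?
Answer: 841942926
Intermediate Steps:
V = -7324
(-45491 + 7805)*(V - 15017) = (-45491 + 7805)*(-7324 - 15017) = -37686*(-22341) = 841942926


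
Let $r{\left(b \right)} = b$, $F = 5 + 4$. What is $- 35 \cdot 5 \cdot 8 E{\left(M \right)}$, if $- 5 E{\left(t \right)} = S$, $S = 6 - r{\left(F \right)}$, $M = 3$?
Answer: $-840$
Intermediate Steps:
$F = 9$
$S = -3$ ($S = 6 - 9 = -3$)
$E{\left(t \right)} = \frac{3}{5}$ ($E{\left(t \right)} = \left(- \frac{1}{5}\right) \left(-3\right) = \frac{3}{5}$)
$- 35 \cdot 5 \cdot 8 E{\left(M \right)} = - 35 \cdot 5 \cdot 8 \cdot \frac{3}{5} = \left(-35\right) 40 \cdot \frac{3}{5} = \left(-1400\right) \frac{3}{5} = -840$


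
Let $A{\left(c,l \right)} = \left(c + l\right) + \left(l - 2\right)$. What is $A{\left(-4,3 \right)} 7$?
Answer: $0$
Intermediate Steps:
$A{\left(c,l \right)} = -2 + c + 2 l$ ($A{\left(c,l \right)} = \left(c + l\right) + \left(l - 2\right) = \left(c + l\right) + \left(-2 + l\right) = -2 + c + 2 l$)
$A{\left(-4,3 \right)} 7 = \left(-2 - 4 + 2 \cdot 3\right) 7 = \left(-2 - 4 + 6\right) 7 = 0 \cdot 7 = 0$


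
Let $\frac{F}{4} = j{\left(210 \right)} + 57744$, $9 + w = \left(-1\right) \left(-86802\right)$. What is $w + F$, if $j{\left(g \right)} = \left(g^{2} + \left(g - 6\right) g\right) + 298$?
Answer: $666721$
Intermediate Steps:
$w = 86793$ ($w = -9 - -86802 = -9 + 86802 = 86793$)
$j{\left(g \right)} = 298 + g^{2} + g \left(-6 + g\right)$ ($j{\left(g \right)} = \left(g^{2} + \left(-6 + g\right) g\right) + 298 = \left(g^{2} + g \left(-6 + g\right)\right) + 298 = 298 + g^{2} + g \left(-6 + g\right)$)
$F = 579928$ ($F = 4 \left(\left(298 - 1260 + 2 \cdot 210^{2}\right) + 57744\right) = 4 \left(\left(298 - 1260 + 2 \cdot 44100\right) + 57744\right) = 4 \left(\left(298 - 1260 + 88200\right) + 57744\right) = 4 \left(87238 + 57744\right) = 4 \cdot 144982 = 579928$)
$w + F = 86793 + 579928 = 666721$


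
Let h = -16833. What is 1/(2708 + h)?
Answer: -1/14125 ≈ -7.0796e-5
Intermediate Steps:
1/(2708 + h) = 1/(2708 - 16833) = 1/(-14125) = -1/14125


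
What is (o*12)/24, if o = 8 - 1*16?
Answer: -4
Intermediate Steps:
o = -8 (o = 8 - 16 = -8)
(o*12)/24 = -8*12/24 = -96*1/24 = -4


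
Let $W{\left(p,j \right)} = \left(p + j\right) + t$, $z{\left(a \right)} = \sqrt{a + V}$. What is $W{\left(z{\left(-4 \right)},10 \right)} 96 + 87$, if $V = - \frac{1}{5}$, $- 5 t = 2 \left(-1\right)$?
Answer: $\frac{5427}{5} + \frac{96 i \sqrt{105}}{5} \approx 1085.4 + 196.74 i$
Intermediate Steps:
$t = \frac{2}{5}$ ($t = - \frac{2 \left(-1\right)}{5} = \left(- \frac{1}{5}\right) \left(-2\right) = \frac{2}{5} \approx 0.4$)
$V = - \frac{1}{5}$ ($V = \left(-1\right) \frac{1}{5} = - \frac{1}{5} \approx -0.2$)
$z{\left(a \right)} = \sqrt{- \frac{1}{5} + a}$ ($z{\left(a \right)} = \sqrt{a - \frac{1}{5}} = \sqrt{- \frac{1}{5} + a}$)
$W{\left(p,j \right)} = \frac{2}{5} + j + p$ ($W{\left(p,j \right)} = \left(p + j\right) + \frac{2}{5} = \left(j + p\right) + \frac{2}{5} = \frac{2}{5} + j + p$)
$W{\left(z{\left(-4 \right)},10 \right)} 96 + 87 = \left(\frac{2}{5} + 10 + \frac{\sqrt{-5 + 25 \left(-4\right)}}{5}\right) 96 + 87 = \left(\frac{2}{5} + 10 + \frac{\sqrt{-5 - 100}}{5}\right) 96 + 87 = \left(\frac{2}{5} + 10 + \frac{\sqrt{-105}}{5}\right) 96 + 87 = \left(\frac{2}{5} + 10 + \frac{i \sqrt{105}}{5}\right) 96 + 87 = \left(\frac{52}{5} + \frac{i \sqrt{105}}{5}\right) 96 + 87 = \left(\frac{4992}{5} + \frac{96 i \sqrt{105}}{5}\right) + 87 = \frac{5427}{5} + \frac{96 i \sqrt{105}}{5}$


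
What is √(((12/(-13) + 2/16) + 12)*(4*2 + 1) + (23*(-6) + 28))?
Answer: I*√24830/52 ≈ 3.0303*I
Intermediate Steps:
√(((12/(-13) + 2/16) + 12)*(4*2 + 1) + (23*(-6) + 28)) = √(((12*(-1/13) + 2*(1/16)) + 12)*(8 + 1) + (-138 + 28)) = √(((-12/13 + ⅛) + 12)*9 - 110) = √((-83/104 + 12)*9 - 110) = √((1165/104)*9 - 110) = √(10485/104 - 110) = √(-955/104) = I*√24830/52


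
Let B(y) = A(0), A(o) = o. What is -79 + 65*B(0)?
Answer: -79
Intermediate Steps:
B(y) = 0
-79 + 65*B(0) = -79 + 65*0 = -79 + 0 = -79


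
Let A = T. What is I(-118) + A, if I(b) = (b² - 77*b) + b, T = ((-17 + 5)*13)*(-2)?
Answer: 23204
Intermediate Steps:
T = 312 (T = -12*13*(-2) = -156*(-2) = 312)
I(b) = b² - 76*b
A = 312
I(-118) + A = -118*(-76 - 118) + 312 = -118*(-194) + 312 = 22892 + 312 = 23204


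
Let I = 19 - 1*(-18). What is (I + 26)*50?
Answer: 3150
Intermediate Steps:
I = 37 (I = 19 + 18 = 37)
(I + 26)*50 = (37 + 26)*50 = 63*50 = 3150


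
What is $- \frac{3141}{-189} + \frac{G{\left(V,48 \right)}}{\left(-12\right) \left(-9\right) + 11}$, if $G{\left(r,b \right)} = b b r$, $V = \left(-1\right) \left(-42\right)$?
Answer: $\frac{296237}{357} \approx 829.8$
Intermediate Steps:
$V = 42$
$G{\left(r,b \right)} = r b^{2}$ ($G{\left(r,b \right)} = b^{2} r = r b^{2}$)
$- \frac{3141}{-189} + \frac{G{\left(V,48 \right)}}{\left(-12\right) \left(-9\right) + 11} = - \frac{3141}{-189} + \frac{42 \cdot 48^{2}}{\left(-12\right) \left(-9\right) + 11} = \left(-3141\right) \left(- \frac{1}{189}\right) + \frac{42 \cdot 2304}{108 + 11} = \frac{349}{21} + \frac{96768}{119} = \frac{349}{21} + 96768 \cdot \frac{1}{119} = \frac{349}{21} + \frac{13824}{17} = \frac{296237}{357}$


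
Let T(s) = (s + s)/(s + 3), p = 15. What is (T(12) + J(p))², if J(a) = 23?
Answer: 15129/25 ≈ 605.16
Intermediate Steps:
T(s) = 2*s/(3 + s) (T(s) = (2*s)/(3 + s) = 2*s/(3 + s))
(T(12) + J(p))² = (2*12/(3 + 12) + 23)² = (2*12/15 + 23)² = (2*12*(1/15) + 23)² = (8/5 + 23)² = (123/5)² = 15129/25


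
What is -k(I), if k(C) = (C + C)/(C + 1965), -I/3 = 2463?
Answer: -2463/904 ≈ -2.7246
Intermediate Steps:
I = -7389 (I = -3*2463 = -7389)
k(C) = 2*C/(1965 + C) (k(C) = (2*C)/(1965 + C) = 2*C/(1965 + C))
-k(I) = -2*(-7389)/(1965 - 7389) = -2*(-7389)/(-5424) = -2*(-7389)*(-1)/5424 = -1*2463/904 = -2463/904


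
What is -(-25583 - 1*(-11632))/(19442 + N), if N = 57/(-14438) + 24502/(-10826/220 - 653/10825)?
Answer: 337631004613274/458484306875147 ≈ 0.73641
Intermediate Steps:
N = -84248583279527/169408431818 (N = 57*(-1/14438) + 24502/(-10826*1/220 - 653*1/10825) = -57/14438 + 24502/(-5413/110 - 653/10825) = -57/14438 + 24502/(-11733511/238150) = -57/14438 + 24502*(-238150/11733511) = -57/14438 - 5835151300/11733511 = -84248583279527/169408431818 ≈ -497.31)
-(-25583 - 1*(-11632))/(19442 + N) = -(-25583 - 1*(-11632))/(19442 - 84248583279527/169408431818) = -(-25583 + 11632)/3209390148126029/169408431818 = -(-13951)*169408431818/3209390148126029 = -1*(-337631004613274/458484306875147) = 337631004613274/458484306875147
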